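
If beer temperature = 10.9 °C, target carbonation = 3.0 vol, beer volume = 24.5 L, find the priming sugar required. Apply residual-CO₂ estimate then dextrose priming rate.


residual = 14.695·(0.01821 + 0.09011·e^(−0.04·T));  sugar = (target − residual)·4.0·V
residual = 14.695·(0.01821 + 0.09011·e^(−0.04·10.9)) = 1.1238
sugar = (3.0 − 1.1238)·4.0·24.5

183.8651 g


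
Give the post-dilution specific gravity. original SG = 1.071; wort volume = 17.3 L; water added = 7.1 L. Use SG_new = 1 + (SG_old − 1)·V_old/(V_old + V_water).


pts = (1.071 − 1)·1000·17.3/(17.3 + 7.1) = 50.3402
SG_new = 1 + 50.3402/1000

1.0503


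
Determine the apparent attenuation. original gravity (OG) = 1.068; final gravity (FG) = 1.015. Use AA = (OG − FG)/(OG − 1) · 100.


AA = (1.068 − 1.015)/(1.068 − 1) · 100

77.9412 %


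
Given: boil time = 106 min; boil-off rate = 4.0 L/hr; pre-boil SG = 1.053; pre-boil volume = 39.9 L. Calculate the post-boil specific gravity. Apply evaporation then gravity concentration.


V_post = V_pre − rate·(t/60);  SG_post = 1 + (SG_pre−1)·V_pre/V_post
V_post = 39.9 − 4.0·(106/60) = 32.8333
SG_post = 1 + (1.053 − 1)·39.9/32.8333

1.0644


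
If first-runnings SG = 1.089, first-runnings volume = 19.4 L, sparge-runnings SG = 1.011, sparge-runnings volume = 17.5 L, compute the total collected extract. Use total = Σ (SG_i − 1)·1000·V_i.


first = (1.089 − 1)·1000·19.4 = 1726.6000
sparge = (1.011 − 1)·1000·17.5 = 192.5000
total = 1726.6000 + 192.5000

1919.1000 gravity·L


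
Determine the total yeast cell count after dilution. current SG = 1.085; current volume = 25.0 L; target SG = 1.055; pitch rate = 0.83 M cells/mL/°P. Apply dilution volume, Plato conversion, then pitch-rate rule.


V_w = V·((SG_c−1)/(SG_t−1)−1);  °P = 259 − 259/SG_t;  cells = rate·(V+V_w)·°P
V_w = 25.0·((1.085−1)/(1.055−1)−1) = 13.6364
V_final = 25.0 + 13.6364 = 38.6364
°P = 259 − 259/1.055 = 13.5024
cells = 0.83·38.6364·13.5024

432.9964 billion cells


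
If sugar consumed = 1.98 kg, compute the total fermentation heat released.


Q = m_sugar · 590 kJ/kg
Q = 1.98 · 590

1168.2000 kJ


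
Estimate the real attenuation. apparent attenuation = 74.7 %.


RA = AA · 0.8192
RA = 74.7 · 0.8192

61.1942 %


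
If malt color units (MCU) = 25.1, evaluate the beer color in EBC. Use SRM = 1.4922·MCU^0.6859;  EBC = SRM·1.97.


SRM = 1.4922·25.1^0.6859 = 13.6102
EBC = 13.6102·1.97

26.8120 EBC


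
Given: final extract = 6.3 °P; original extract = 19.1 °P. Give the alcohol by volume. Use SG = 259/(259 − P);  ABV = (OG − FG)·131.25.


OG = 259/(259 − 19.1) = 1.0796
FG = 259/(259 − 6.3) = 1.0249
ABV = (1.0796 − 1.0249)·131.25

7.1775 % ABV


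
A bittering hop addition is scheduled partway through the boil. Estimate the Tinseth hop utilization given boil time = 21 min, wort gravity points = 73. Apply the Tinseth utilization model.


U = 1.65·0.000125^(GP/1000) · (1 − e^(−0.04·t))/4.15
bigness = 1.65·0.000125^(73/1000) = 0.8562
boil_factor = (1 − e^(−0.04·21))/4.15 = 0.1369
U = 0.8562 · 0.1369

0.1172


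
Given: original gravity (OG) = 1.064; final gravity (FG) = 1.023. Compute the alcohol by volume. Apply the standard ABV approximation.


ABV = (OG − FG) · 131.25
ABV = (1.064 − 1.023) · 131.25

5.3813 % ABV


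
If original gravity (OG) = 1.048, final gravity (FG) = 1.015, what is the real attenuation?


AA = (OG−FG)/(OG−1)·100;  RA = AA·0.8192
AA = (1.048 − 1.015)/(1.048 − 1)·100 = 68.7500
RA = 68.7500·0.8192

56.3200 %


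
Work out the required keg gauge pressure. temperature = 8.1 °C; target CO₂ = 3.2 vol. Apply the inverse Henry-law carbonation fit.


psi = vols/(0.01821 + 0.09011·e^(−0.04·T)) − 14.695
psi = 3.2/(0.01821 + 0.09011·e^(−0.04·8.1)) − 14.695

23.6826 psi


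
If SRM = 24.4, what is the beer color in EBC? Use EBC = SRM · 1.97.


EBC = 24.4 · 1.97

48.0680 EBC


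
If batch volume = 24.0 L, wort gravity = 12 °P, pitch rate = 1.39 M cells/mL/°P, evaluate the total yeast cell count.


cells (billions) = rate · V_L · °P
cells = 1.39 · 24.0 · 12

400.3200 billion cells


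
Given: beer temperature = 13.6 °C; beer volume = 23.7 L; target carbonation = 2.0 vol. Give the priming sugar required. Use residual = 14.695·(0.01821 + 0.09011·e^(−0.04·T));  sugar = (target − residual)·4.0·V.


residual = 14.695·(0.01821 + 0.09011·e^(−0.04·13.6)) = 1.0362
sugar = (2.0 − 1.0362)·4.0·23.7

91.3710 g


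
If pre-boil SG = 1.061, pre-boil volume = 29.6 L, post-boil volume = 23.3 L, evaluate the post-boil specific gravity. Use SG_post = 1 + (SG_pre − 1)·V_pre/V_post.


pts_pre = (1.061 − 1)·1000 = 61.0000
pts_post = 61.0000·29.6/23.3 = 77.4936
SG_post = 1 + 77.4936/1000

1.0775


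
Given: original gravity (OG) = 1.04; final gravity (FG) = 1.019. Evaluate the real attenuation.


AA = (OG−FG)/(OG−1)·100;  RA = AA·0.8192
AA = (1.04 − 1.019)/(1.04 − 1)·100 = 52.5000
RA = 52.5000·0.8192

43.0080 %


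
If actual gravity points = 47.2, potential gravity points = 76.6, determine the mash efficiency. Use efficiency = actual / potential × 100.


efficiency = 47.2 / 76.6 × 100

61.6188 %


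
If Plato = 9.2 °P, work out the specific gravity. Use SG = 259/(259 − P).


SG = 259/(259 − 9.2)

1.0368


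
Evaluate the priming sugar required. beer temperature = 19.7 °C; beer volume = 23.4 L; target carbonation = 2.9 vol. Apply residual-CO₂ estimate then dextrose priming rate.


residual = 14.695·(0.01821 + 0.09011·e^(−0.04·T));  sugar = (target − residual)·4.0·V
residual = 14.695·(0.01821 + 0.09011·e^(−0.04·19.7)) = 0.8698
sugar = (2.9 − 0.8698)·4.0·23.4

190.0300 g


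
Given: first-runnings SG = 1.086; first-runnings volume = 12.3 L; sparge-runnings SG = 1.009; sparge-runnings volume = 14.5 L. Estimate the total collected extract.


total = Σ (SG_i − 1)·1000·V_i
first = (1.086 − 1)·1000·12.3 = 1057.8000
sparge = (1.009 − 1)·1000·14.5 = 130.5000
total = 1057.8000 + 130.5000

1188.3000 gravity·L


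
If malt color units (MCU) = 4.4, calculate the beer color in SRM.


SRM = 1.4922 · MCU^0.6859
SRM = 1.4922 · 4.4^0.6859

4.1226 SRM


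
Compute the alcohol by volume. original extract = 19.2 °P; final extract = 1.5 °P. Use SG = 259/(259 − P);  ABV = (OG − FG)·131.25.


OG = 259/(259 − 19.2) = 1.0801
FG = 259/(259 − 1.5) = 1.0058
ABV = (1.0801 − 1.0058)·131.25

9.7442 % ABV


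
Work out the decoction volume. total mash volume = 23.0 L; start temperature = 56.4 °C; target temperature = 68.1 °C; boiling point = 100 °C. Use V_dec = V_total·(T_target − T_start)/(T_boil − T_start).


V_dec = 23.0·(68.1 − 56.4)/(100 − 56.4)

6.1720 L


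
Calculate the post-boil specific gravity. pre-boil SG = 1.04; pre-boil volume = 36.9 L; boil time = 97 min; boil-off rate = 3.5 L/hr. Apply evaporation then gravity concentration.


V_post = V_pre − rate·(t/60);  SG_post = 1 + (SG_pre−1)·V_pre/V_post
V_post = 36.9 − 3.5·(97/60) = 31.2417
SG_post = 1 + (1.04 − 1)·36.9/31.2417

1.0472


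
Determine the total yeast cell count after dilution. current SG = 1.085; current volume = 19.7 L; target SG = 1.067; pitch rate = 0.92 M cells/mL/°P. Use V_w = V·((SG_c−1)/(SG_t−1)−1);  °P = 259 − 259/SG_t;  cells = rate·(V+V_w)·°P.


V_w = 19.7·((1.085−1)/(1.067−1)−1) = 5.2925
V_final = 19.7 + 5.2925 = 24.9925
°P = 259 − 259/1.067 = 16.2634
cells = 0.92·24.9925·16.2634

373.9455 billion cells


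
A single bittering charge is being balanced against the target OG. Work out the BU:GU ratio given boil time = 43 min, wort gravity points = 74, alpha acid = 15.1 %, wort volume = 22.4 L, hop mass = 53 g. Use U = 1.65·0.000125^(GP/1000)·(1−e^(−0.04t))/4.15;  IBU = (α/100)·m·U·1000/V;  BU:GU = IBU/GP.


U = 1.65·0.000125^(74/1000)·(1−e^(−0.04·43))/4.15 = 0.1678
IBU = (15.1/100)·53·0.1678·1000/22.4 = 59.9681
BU:GU = 59.9681/74

0.8104


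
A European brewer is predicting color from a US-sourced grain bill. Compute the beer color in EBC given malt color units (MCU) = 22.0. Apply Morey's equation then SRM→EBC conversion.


SRM = 1.4922·MCU^0.6859;  EBC = SRM·1.97
SRM = 1.4922·22.0^0.6859 = 12.4335
EBC = 12.4335·1.97

24.4941 EBC


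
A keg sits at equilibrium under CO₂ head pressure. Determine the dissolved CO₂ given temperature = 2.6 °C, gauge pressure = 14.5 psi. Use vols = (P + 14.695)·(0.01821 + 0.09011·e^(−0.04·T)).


vols = (14.5 + 14.695)·(0.01821 + 0.09011·e^(−0.04·2.6))

2.9025 volumes


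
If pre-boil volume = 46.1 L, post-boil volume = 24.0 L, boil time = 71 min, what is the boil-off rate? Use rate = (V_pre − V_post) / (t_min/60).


rate = (46.1 − 24.0) / (71/60)

18.6761 L/hr


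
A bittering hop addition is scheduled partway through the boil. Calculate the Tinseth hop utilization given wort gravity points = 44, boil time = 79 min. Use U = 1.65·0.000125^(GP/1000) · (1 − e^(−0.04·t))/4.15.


bigness = 1.65·0.000125^(44/1000) = 1.1111
boil_factor = (1 − e^(−0.04·79))/4.15 = 0.2307
U = 1.1111 · 0.2307

0.2564


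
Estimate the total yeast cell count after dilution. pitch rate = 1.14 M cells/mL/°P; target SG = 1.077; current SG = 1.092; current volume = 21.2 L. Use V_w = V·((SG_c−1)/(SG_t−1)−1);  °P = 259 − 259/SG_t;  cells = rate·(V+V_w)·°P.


V_w = 21.2·((1.092−1)/(1.077−1)−1) = 4.1299
V_final = 21.2 + 4.1299 = 25.3299
°P = 259 − 259/1.077 = 18.5172
cells = 1.14·25.3299·18.5172

534.7030 billion cells


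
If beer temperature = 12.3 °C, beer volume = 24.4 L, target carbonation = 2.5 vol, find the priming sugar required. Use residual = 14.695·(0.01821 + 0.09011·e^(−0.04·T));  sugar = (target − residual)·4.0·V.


residual = 14.695·(0.01821 + 0.09011·e^(−0.04·12.3)) = 1.0772
sugar = (2.5 − 1.0772)·4.0·24.4

138.8658 g


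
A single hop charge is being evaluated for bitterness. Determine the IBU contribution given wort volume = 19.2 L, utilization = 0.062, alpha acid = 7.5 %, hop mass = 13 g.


IBU = (α/100)·mass·U·1000 / V
IBU = (7.5/100)·13·0.062·1000 / 19.2

3.1484 IBU


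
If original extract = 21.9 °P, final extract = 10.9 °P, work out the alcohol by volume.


SG = 259/(259 − P);  ABV = (OG − FG)·131.25
OG = 259/(259 − 21.9) = 1.0924
FG = 259/(259 − 10.9) = 1.0439
ABV = (1.0924 − 1.0439)·131.25

6.3567 % ABV


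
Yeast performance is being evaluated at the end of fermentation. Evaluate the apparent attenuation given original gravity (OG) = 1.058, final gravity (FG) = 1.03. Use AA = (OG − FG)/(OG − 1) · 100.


AA = (1.058 − 1.03)/(1.058 − 1) · 100

48.2759 %


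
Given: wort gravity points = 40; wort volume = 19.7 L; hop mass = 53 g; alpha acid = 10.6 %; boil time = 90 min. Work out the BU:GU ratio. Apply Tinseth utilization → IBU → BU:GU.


U = 1.65·0.000125^(GP/1000)·(1−e^(−0.04t))/4.15;  IBU = (α/100)·m·U·1000/V;  BU:GU = IBU/GP
U = 1.65·0.000125^(40/1000)·(1−e^(−0.04·90))/4.15 = 0.2699
IBU = (10.6/100)·53·0.2699·1000/19.7 = 76.9832
BU:GU = 76.9832/40

1.9246


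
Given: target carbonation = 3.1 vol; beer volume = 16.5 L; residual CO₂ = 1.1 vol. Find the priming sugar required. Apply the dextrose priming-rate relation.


sugar = (target − residual)·4.0·V
sugar = (3.1 − 1.1)·4.0·16.5

132.0000 g


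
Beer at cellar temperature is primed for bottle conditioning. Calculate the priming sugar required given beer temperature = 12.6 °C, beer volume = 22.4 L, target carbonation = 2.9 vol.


residual = 14.695·(0.01821 + 0.09011·e^(−0.04·T));  sugar = (target − residual)·4.0·V
residual = 14.695·(0.01821 + 0.09011·e^(−0.04·12.6)) = 1.0675
sugar = (2.9 − 1.0675)·4.0·22.4

164.1887 g


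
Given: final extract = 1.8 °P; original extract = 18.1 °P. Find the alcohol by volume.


SG = 259/(259 − P);  ABV = (OG − FG)·131.25
OG = 259/(259 − 18.1) = 1.0751
FG = 259/(259 − 1.8) = 1.0070
ABV = (1.0751 − 1.0070)·131.25

8.9429 % ABV


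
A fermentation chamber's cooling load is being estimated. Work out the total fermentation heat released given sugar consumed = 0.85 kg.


Q = m_sugar · 590 kJ/kg
Q = 0.85 · 590

501.5000 kJ


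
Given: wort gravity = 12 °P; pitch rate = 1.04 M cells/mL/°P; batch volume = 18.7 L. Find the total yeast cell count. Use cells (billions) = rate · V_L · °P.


cells = 1.04 · 18.7 · 12

233.3760 billion cells


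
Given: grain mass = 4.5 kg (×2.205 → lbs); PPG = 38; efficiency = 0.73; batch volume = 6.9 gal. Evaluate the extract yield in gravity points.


points = lbs × PPG × eff / vol
lbs = 4.5 × 2.205 = 9.9225
points = 9.9225 × 38 × 0.73 / 6.9

39.8913 points


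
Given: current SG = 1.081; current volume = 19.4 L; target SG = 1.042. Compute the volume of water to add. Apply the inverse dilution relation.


V_water = V·((SG_curr − 1)/(SG_target − 1) − 1)
V_water = 19.4·((1.081 − 1)/(1.042 − 1) − 1)

18.0143 L


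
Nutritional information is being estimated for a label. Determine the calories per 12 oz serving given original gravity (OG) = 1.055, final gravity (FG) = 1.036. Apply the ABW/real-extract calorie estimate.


ABW = (OG−FG)·131.25·0.79/FG;  °P = 259 − 259/SG (for OG→OE and FG→AE);  RE = 0.1808·OE + 0.8192·AE;  Cal = (6.9·ABW + 4·(RE−0.1))·FG·3.55
ABW = (1.055 − 1.036)·131.25·0.79/1.036 = 1.9016
OE = 259 − 259/1.055 = 13.5024 °P
AE = 259 − 259/1.036 = 9.0000 °P
RE = 0.1808·13.5024 + 0.8192·9.0000 = 9.8140 °P
Cal = (6.9·1.9016 + 4·(9.8140−0.1))·1.036·3.55

191.1617 kcal


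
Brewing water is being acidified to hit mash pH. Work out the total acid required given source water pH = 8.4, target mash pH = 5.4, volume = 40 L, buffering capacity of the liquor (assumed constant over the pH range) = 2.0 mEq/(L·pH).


acid = buffering capacity · (pH_source − pH_target) · V
acid = 2.0 · (8.4 − 5.4) · 40

240.0000 mEq


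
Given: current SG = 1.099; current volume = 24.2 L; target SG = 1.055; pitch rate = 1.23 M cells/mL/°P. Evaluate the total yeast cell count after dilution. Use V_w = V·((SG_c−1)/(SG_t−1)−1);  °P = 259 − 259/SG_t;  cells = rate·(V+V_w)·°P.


V_w = 24.2·((1.099−1)/(1.055−1)−1) = 19.3600
V_final = 24.2 + 19.3600 = 43.5600
°P = 259 − 259/1.055 = 13.5024
cells = 1.23·43.5600·13.5024

723.4408 billion cells


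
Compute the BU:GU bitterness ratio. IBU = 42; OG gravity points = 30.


BU:GU = IBU / OG_points
BU:GU = 42 / 30

1.4000


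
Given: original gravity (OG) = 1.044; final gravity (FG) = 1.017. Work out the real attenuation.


AA = (OG−FG)/(OG−1)·100;  RA = AA·0.8192
AA = (1.044 − 1.017)/(1.044 − 1)·100 = 61.3636
RA = 61.3636·0.8192

50.2691 %


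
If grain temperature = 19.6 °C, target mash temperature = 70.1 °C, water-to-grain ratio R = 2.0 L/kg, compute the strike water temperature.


T_strike = (0.41/R)·(T_mash − T_grain) + T_mash
T_strike = (0.41/2.0)·(70.1 − 19.6) + 70.1

80.4525 °C


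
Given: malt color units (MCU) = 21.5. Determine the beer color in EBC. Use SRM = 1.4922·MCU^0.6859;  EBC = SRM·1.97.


SRM = 1.4922·21.5^0.6859 = 12.2390
EBC = 12.2390·1.97

24.1109 EBC


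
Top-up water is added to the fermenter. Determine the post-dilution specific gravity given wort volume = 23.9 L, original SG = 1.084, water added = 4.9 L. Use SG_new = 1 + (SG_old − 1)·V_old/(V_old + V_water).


pts = (1.084 − 1)·1000·23.9/(23.9 + 4.9) = 69.7083
SG_new = 1 + 69.7083/1000

1.0697


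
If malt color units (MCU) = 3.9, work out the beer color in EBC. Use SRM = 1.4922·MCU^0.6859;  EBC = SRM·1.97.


SRM = 1.4922·3.9^0.6859 = 3.7952
EBC = 3.7952·1.97

7.4766 EBC


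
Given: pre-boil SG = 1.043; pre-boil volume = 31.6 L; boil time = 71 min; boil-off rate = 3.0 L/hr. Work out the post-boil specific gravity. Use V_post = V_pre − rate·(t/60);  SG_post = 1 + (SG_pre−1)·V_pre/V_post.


V_post = 31.6 − 3.0·(71/60) = 28.0500
SG_post = 1 + (1.043 − 1)·31.6/28.0500

1.0484


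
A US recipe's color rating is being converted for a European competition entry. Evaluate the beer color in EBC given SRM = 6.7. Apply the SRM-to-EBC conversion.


EBC = SRM · 1.97
EBC = 6.7 · 1.97

13.1990 EBC


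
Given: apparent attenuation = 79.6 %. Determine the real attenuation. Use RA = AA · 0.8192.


RA = 79.6 · 0.8192

65.2083 %


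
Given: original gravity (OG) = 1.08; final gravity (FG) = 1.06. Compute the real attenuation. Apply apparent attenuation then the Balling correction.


AA = (OG−FG)/(OG−1)·100;  RA = AA·0.8192
AA = (1.08 − 1.06)/(1.08 − 1)·100 = 25.0000
RA = 25.0000·0.8192

20.4800 %


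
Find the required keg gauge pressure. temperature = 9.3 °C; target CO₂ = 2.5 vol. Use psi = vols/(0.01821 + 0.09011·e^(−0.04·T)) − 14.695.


psi = 2.5/(0.01821 + 0.09011·e^(−0.04·9.3)) − 14.695

16.4275 psi


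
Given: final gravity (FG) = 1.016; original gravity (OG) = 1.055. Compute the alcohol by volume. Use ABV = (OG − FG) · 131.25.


ABV = (1.055 − 1.016) · 131.25

5.1187 % ABV


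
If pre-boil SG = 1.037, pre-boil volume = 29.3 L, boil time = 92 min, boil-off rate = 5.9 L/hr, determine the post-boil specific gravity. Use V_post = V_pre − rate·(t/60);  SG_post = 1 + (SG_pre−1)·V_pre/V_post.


V_post = 29.3 − 5.9·(92/60) = 20.2533
SG_post = 1 + (1.037 − 1)·29.3/20.2533

1.0535


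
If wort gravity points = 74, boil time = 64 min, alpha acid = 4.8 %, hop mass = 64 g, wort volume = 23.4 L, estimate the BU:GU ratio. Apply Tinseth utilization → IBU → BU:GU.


U = 1.65·0.000125^(GP/1000)·(1−e^(−0.04t))/4.15;  IBU = (α/100)·m·U·1000/V;  BU:GU = IBU/GP
U = 1.65·0.000125^(74/1000)·(1−e^(−0.04·64))/4.15 = 0.1887
IBU = (4.8/100)·64·0.1887·1000/23.4 = 24.7669
BU:GU = 24.7669/74

0.3347


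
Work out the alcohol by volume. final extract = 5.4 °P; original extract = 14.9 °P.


SG = 259/(259 − P);  ABV = (OG − FG)·131.25
OG = 259/(259 − 14.9) = 1.0610
FG = 259/(259 − 5.4) = 1.0213
ABV = (1.0610 − 1.0213)·131.25

5.2168 % ABV


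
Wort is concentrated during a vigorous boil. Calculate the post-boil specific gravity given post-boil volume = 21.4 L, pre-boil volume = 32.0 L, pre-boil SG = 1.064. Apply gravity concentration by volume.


SG_post = 1 + (SG_pre − 1)·V_pre/V_post
pts_pre = (1.064 − 1)·1000 = 64.0000
pts_post = 64.0000·32.0/21.4 = 95.7009
SG_post = 1 + 95.7009/1000

1.0957


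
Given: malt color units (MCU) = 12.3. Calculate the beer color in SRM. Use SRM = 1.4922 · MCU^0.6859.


SRM = 1.4922 · 12.3^0.6859

8.3444 SRM


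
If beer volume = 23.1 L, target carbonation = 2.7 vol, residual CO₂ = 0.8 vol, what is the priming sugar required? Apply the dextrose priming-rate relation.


sugar = (target − residual)·4.0·V
sugar = (2.7 − 0.8)·4.0·23.1

175.5600 g


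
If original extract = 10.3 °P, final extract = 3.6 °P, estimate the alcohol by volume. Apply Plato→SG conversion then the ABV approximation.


SG = 259/(259 − P);  ABV = (OG − FG)·131.25
OG = 259/(259 − 10.3) = 1.0414
FG = 259/(259 − 3.6) = 1.0141
ABV = (1.0414 − 1.0141)·131.25

3.5857 % ABV


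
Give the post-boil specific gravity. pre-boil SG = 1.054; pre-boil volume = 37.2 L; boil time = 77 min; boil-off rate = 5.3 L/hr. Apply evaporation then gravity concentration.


V_post = V_pre − rate·(t/60);  SG_post = 1 + (SG_pre−1)·V_pre/V_post
V_post = 37.2 − 5.3·(77/60) = 30.3983
SG_post = 1 + (1.054 − 1)·37.2/30.3983

1.0661


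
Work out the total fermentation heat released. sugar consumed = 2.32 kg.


Q = m_sugar · 590 kJ/kg
Q = 2.32 · 590

1368.8000 kJ


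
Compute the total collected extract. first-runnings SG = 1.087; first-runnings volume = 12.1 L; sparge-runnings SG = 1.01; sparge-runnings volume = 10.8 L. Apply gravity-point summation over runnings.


total = Σ (SG_i − 1)·1000·V_i
first = (1.087 − 1)·1000·12.1 = 1052.7000
sparge = (1.01 − 1)·1000·10.8 = 108.0000
total = 1052.7000 + 108.0000

1160.7000 gravity·L


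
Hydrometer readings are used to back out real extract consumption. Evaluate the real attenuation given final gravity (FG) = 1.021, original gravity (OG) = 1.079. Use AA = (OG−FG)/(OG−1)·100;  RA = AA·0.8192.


AA = (1.079 − 1.021)/(1.079 − 1)·100 = 73.4177
RA = 73.4177·0.8192

60.1438 %


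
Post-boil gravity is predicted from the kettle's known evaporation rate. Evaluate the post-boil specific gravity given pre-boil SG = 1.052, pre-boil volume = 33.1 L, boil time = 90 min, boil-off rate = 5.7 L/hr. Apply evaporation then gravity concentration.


V_post = V_pre − rate·(t/60);  SG_post = 1 + (SG_pre−1)·V_pre/V_post
V_post = 33.1 − 5.7·(90/60) = 24.5500
SG_post = 1 + (1.052 − 1)·33.1/24.5500

1.0701


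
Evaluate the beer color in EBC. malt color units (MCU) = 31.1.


SRM = 1.4922·MCU^0.6859;  EBC = SRM·1.97
SRM = 1.4922·31.1^0.6859 = 15.7656
EBC = 15.7656·1.97

31.0583 EBC


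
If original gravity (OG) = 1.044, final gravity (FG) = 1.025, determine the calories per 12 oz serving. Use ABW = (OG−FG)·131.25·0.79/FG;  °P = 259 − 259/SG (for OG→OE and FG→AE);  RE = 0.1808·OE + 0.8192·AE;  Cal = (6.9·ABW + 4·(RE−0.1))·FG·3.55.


ABW = (1.044 − 1.025)·131.25·0.79/1.025 = 1.9220
OE = 259 − 259/1.044 = 10.9157 °P
AE = 259 − 259/1.025 = 6.3171 °P
RE = 0.1808·10.9157 + 0.8192·6.3171 = 7.1485 °P
Cal = (6.9·1.9220 + 4·(7.1485−0.1))·1.025·3.55

150.8477 kcal


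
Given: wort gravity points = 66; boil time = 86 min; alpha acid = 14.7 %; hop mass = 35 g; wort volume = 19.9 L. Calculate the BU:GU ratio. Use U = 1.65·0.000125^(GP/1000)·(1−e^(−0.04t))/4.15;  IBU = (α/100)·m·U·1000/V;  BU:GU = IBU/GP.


U = 1.65·0.000125^(66/1000)·(1−e^(−0.04·86))/4.15 = 0.2127
IBU = (14.7/100)·35·0.2127·1000/19.9 = 54.9807
BU:GU = 54.9807/66

0.8330


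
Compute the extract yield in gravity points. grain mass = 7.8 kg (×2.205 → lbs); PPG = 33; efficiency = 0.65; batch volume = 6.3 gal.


points = lbs × PPG × eff / vol
lbs = 7.8 × 2.205 = 17.1990
points = 17.1990 × 33 × 0.65 / 6.3

58.5585 points


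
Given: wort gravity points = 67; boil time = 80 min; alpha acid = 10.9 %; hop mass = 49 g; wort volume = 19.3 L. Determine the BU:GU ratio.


U = 1.65·0.000125^(GP/1000)·(1−e^(−0.04t))/4.15;  IBU = (α/100)·m·U·1000/V;  BU:GU = IBU/GP
U = 1.65·0.000125^(67/1000)·(1−e^(−0.04·80))/4.15 = 0.2089
IBU = (10.9/100)·49·0.2089·1000/19.3 = 57.7990
BU:GU = 57.7990/67

0.8627


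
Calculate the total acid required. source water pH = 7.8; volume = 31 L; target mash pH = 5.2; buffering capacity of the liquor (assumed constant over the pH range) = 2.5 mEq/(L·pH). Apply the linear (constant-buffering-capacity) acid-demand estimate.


acid = buffering capacity · (pH_source − pH_target) · V
acid = 2.5 · (7.8 − 5.2) · 31

201.5000 mEq


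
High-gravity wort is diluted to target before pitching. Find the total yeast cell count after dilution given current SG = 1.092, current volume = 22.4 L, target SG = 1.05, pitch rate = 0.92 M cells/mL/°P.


V_w = V·((SG_c−1)/(SG_t−1)−1);  °P = 259 − 259/SG_t;  cells = rate·(V+V_w)·°P
V_w = 22.4·((1.092−1)/(1.05−1)−1) = 18.8160
V_final = 22.4 + 18.8160 = 41.2160
°P = 259 − 259/1.05 = 12.3333
cells = 0.92·41.2160·12.3333

467.6642 billion cells


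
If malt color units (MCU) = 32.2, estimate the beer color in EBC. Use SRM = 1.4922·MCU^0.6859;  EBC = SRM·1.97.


SRM = 1.4922·32.2^0.6859 = 16.1460
EBC = 16.1460·1.97

31.8077 EBC


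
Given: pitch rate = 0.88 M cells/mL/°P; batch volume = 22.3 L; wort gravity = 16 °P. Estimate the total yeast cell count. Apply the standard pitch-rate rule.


cells (billions) = rate · V_L · °P
cells = 0.88 · 22.3 · 16

313.9840 billion cells


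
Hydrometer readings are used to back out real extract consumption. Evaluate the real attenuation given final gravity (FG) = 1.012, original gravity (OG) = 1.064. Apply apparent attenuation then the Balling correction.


AA = (OG−FG)/(OG−1)·100;  RA = AA·0.8192
AA = (1.064 − 1.012)/(1.064 − 1)·100 = 81.2500
RA = 81.2500·0.8192

66.5600 %


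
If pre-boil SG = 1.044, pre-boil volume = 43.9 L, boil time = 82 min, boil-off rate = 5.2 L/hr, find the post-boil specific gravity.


V_post = V_pre − rate·(t/60);  SG_post = 1 + (SG_pre−1)·V_pre/V_post
V_post = 43.9 − 5.2·(82/60) = 36.7933
SG_post = 1 + (1.044 − 1)·43.9/36.7933

1.0525


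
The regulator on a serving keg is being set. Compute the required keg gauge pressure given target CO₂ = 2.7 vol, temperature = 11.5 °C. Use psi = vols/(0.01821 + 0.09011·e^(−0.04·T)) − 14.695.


psi = 2.7/(0.01821 + 0.09011·e^(−0.04·11.5)) − 14.695

21.2595 psi


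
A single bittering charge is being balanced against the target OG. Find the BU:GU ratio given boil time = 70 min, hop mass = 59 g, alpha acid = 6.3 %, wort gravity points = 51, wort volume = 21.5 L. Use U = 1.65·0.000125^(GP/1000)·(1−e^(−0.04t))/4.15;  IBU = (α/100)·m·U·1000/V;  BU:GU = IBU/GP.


U = 1.65·0.000125^(51/1000)·(1−e^(−0.04·70))/4.15 = 0.2361
IBU = (6.3/100)·59·0.2361·1000/21.5 = 40.8212
BU:GU = 40.8212/51

0.8004


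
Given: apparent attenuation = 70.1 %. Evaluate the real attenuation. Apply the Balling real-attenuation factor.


RA = AA · 0.8192
RA = 70.1 · 0.8192

57.4259 %


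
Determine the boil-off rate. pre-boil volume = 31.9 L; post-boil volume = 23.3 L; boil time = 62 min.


rate = (V_pre − V_post) / (t_min/60)
rate = (31.9 − 23.3) / (62/60)

8.3226 L/hr


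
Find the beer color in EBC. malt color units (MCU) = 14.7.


SRM = 1.4922·MCU^0.6859;  EBC = SRM·1.97
SRM = 1.4922·14.7^0.6859 = 9.4295
EBC = 9.4295·1.97

18.5762 EBC


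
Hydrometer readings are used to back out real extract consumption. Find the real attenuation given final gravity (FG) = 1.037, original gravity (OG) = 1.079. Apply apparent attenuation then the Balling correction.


AA = (OG−FG)/(OG−1)·100;  RA = AA·0.8192
AA = (1.079 − 1.037)/(1.079 − 1)·100 = 53.1646
RA = 53.1646·0.8192

43.5524 %


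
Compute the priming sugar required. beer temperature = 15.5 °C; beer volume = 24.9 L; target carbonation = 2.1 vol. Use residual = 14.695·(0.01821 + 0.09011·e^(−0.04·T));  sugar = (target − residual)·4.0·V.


residual = 14.695·(0.01821 + 0.09011·e^(−0.04·15.5)) = 0.9799
sugar = (2.1 − 0.9799)·4.0·24.9

111.5596 g


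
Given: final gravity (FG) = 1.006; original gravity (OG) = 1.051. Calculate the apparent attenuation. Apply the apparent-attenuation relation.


AA = (OG − FG)/(OG − 1) · 100
AA = (1.051 − 1.006)/(1.051 − 1) · 100

88.2353 %


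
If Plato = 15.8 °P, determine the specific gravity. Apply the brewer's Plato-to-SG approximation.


SG = 259/(259 − P)
SG = 259/(259 − 15.8)

1.0650


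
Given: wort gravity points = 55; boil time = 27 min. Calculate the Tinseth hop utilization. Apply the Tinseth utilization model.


U = 1.65·0.000125^(GP/1000) · (1 − e^(−0.04·t))/4.15
bigness = 1.65·0.000125^(55/1000) = 1.0065
boil_factor = (1 − e^(−0.04·27))/4.15 = 0.1591
U = 1.0065 · 0.1591

0.1602


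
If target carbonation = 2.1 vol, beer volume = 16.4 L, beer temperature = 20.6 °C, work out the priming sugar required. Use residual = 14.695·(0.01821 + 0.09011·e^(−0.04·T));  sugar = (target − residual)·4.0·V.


residual = 14.695·(0.01821 + 0.09011·e^(−0.04·20.6)) = 0.8485
sugar = (2.1 − 0.8485)·4.0·16.4

82.1002 g


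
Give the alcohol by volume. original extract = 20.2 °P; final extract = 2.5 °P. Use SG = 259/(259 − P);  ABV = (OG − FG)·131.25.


OG = 259/(259 − 20.2) = 1.0846
FG = 259/(259 − 2.5) = 1.0097
ABV = (1.0846 − 1.0097)·131.25

9.8231 % ABV


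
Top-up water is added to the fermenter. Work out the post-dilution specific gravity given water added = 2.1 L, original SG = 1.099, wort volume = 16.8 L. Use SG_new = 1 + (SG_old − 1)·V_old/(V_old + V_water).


pts = (1.099 − 1)·1000·16.8/(16.8 + 2.1) = 88.0000
SG_new = 1 + 88.0000/1000

1.0880


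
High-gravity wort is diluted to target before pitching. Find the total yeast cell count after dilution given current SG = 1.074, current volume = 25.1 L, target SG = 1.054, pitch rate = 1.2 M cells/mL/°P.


V_w = V·((SG_c−1)/(SG_t−1)−1);  °P = 259 − 259/SG_t;  cells = rate·(V+V_w)·°P
V_w = 25.1·((1.074−1)/(1.054−1)−1) = 9.2963
V_final = 25.1 + 9.2963 = 34.3963
°P = 259 − 259/1.054 = 13.2694
cells = 1.2·34.3963·13.2694

547.7039 billion cells


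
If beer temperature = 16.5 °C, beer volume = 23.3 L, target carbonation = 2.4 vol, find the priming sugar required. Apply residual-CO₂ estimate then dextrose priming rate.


residual = 14.695·(0.01821 + 0.09011·e^(−0.04·T));  sugar = (target − residual)·4.0·V
residual = 14.695·(0.01821 + 0.09011·e^(−0.04·16.5)) = 0.9520
sugar = (2.4 − 0.9520)·4.0·23.3

134.9542 g


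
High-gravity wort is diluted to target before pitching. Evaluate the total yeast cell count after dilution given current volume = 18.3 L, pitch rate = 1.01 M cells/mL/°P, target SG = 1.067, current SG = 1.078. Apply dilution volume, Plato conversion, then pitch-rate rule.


V_w = V·((SG_c−1)/(SG_t−1)−1);  °P = 259 − 259/SG_t;  cells = rate·(V+V_w)·°P
V_w = 18.3·((1.078−1)/(1.067−1)−1) = 3.0045
V_final = 18.3 + 3.0045 = 21.3045
°P = 259 − 259/1.067 = 16.2634
cells = 1.01·21.3045·16.2634

349.9471 billion cells


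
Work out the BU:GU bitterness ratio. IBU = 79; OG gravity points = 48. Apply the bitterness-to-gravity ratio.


BU:GU = IBU / OG_points
BU:GU = 79 / 48

1.6458


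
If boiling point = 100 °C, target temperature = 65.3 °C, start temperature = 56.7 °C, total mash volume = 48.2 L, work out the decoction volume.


V_dec = V_total·(T_target − T_start)/(T_boil − T_start)
V_dec = 48.2·(65.3 − 56.7)/(100 − 56.7)

9.5732 L


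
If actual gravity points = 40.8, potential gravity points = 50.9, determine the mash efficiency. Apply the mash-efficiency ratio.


efficiency = actual / potential × 100
efficiency = 40.8 / 50.9 × 100

80.1572 %


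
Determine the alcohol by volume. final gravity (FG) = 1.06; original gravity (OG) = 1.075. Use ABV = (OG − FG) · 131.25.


ABV = (1.075 − 1.06) · 131.25

1.9687 % ABV


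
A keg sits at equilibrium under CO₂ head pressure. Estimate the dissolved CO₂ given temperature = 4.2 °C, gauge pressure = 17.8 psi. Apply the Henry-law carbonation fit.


vols = (P + 14.695)·(0.01821 + 0.09011·e^(−0.04·T))
vols = (17.8 + 14.695)·(0.01821 + 0.09011·e^(−0.04·4.2))

3.0670 volumes


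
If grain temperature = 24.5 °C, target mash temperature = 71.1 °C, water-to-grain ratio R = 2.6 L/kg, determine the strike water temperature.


T_strike = (0.41/R)·(T_mash − T_grain) + T_mash
T_strike = (0.41/2.6)·(71.1 − 24.5) + 71.1

78.4485 °C


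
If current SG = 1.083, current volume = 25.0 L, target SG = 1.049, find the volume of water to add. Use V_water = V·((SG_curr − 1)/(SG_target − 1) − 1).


V_water = 25.0·((1.083 − 1)/(1.049 − 1) − 1)

17.3469 L


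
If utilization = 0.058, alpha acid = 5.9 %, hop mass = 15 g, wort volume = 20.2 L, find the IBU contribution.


IBU = (α/100)·mass·U·1000 / V
IBU = (5.9/100)·15·0.058·1000 / 20.2

2.5411 IBU


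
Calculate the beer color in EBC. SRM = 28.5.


EBC = SRM · 1.97
EBC = 28.5 · 1.97

56.1450 EBC


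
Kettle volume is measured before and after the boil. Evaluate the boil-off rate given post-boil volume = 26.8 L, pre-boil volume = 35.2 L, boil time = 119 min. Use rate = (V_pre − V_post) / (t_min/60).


rate = (35.2 − 26.8) / (119/60)

4.2353 L/hr


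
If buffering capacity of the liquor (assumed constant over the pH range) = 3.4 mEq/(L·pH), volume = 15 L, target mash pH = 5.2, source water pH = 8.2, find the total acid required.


acid = buffering capacity · (pH_source − pH_target) · V
acid = 3.4 · (8.2 − 5.2) · 15

153.0000 mEq


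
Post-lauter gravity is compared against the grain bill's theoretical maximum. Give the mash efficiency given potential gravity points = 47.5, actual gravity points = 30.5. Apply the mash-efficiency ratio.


efficiency = actual / potential × 100
efficiency = 30.5 / 47.5 × 100

64.2105 %


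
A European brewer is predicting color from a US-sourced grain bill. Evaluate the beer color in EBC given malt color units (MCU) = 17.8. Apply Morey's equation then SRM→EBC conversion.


SRM = 1.4922·MCU^0.6859;  EBC = SRM·1.97
SRM = 1.4922·17.8^0.6859 = 10.7520
EBC = 10.7520·1.97

21.1815 EBC


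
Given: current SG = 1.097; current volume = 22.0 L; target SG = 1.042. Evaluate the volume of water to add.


V_water = V·((SG_curr − 1)/(SG_target − 1) − 1)
V_water = 22.0·((1.097 − 1)/(1.042 − 1) − 1)

28.8095 L


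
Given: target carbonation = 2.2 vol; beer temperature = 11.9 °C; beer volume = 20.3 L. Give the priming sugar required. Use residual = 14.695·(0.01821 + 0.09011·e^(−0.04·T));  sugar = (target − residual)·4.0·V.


residual = 14.695·(0.01821 + 0.09011·e^(−0.04·11.9)) = 1.0903
sugar = (2.2 − 1.0903)·4.0·20.3

90.1115 g


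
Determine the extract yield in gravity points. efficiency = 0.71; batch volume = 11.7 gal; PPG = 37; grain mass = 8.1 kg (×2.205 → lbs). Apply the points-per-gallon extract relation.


points = lbs × PPG × eff / vol
lbs = 8.1 × 2.205 = 17.8605
points = 17.8605 × 37 × 0.71 / 11.7

40.1022 points


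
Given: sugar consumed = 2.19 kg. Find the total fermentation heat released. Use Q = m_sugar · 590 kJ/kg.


Q = 2.19 · 590

1292.1000 kJ


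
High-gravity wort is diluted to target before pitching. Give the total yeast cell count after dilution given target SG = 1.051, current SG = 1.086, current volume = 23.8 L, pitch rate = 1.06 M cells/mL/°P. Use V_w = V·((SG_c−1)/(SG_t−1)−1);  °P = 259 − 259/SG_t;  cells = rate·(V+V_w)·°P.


V_w = 23.8·((1.086−1)/(1.051−1)−1) = 16.3333
V_final = 23.8 + 16.3333 = 40.1333
°P = 259 − 259/1.051 = 12.5680
cells = 1.06·40.1333·12.5680

534.6608 billion cells


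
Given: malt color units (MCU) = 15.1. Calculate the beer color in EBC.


SRM = 1.4922·MCU^0.6859;  EBC = SRM·1.97
SRM = 1.4922·15.1^0.6859 = 9.6048
EBC = 9.6048·1.97

18.9214 EBC


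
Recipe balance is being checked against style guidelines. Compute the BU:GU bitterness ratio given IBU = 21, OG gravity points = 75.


BU:GU = IBU / OG_points
BU:GU = 21 / 75

0.2800


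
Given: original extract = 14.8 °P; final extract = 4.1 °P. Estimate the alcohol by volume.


SG = 259/(259 − P);  ABV = (OG − FG)·131.25
OG = 259/(259 − 14.8) = 1.0606
FG = 259/(259 − 4.1) = 1.0161
ABV = (1.0606 − 1.0161)·131.25

5.8434 % ABV


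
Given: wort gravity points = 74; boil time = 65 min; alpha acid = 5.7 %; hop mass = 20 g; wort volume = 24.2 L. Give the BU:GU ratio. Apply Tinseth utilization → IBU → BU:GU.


U = 1.65·0.000125^(GP/1000)·(1−e^(−0.04t))/4.15;  IBU = (α/100)·m·U·1000/V;  BU:GU = IBU/GP
U = 1.65·0.000125^(74/1000)·(1−e^(−0.04·65))/4.15 = 0.1893
IBU = (5.7/100)·20·0.1893·1000/24.2 = 8.9162
BU:GU = 8.9162/74

0.1205


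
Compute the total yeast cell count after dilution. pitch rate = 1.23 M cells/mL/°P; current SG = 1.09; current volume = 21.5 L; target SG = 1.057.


V_w = V·((SG_c−1)/(SG_t−1)−1);  °P = 259 − 259/SG_t;  cells = rate·(V+V_w)·°P
V_w = 21.5·((1.09−1)/(1.057−1)−1) = 12.4474
V_final = 21.5 + 12.4474 = 33.9474
°P = 259 − 259/1.057 = 13.9669
cells = 1.23·33.9474·13.9669

583.1911 billion cells


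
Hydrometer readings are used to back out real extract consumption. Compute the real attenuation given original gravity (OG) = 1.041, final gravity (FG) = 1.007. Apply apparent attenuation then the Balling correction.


AA = (OG−FG)/(OG−1)·100;  RA = AA·0.8192
AA = (1.041 − 1.007)/(1.041 − 1)·100 = 82.9268
RA = 82.9268·0.8192

67.9337 %


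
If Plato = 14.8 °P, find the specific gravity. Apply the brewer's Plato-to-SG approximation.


SG = 259/(259 − P)
SG = 259/(259 − 14.8)

1.0606


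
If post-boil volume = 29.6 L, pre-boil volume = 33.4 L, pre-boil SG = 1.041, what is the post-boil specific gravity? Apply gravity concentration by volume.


SG_post = 1 + (SG_pre − 1)·V_pre/V_post
pts_pre = (1.041 − 1)·1000 = 41.0000
pts_post = 41.0000·33.4/29.6 = 46.2635
SG_post = 1 + 46.2635/1000

1.0463


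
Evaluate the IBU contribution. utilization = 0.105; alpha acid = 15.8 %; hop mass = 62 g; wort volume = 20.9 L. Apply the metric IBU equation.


IBU = (α/100)·mass·U·1000 / V
IBU = (15.8/100)·62·0.105·1000 / 20.9

49.2144 IBU


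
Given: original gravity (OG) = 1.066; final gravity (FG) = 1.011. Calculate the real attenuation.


AA = (OG−FG)/(OG−1)·100;  RA = AA·0.8192
AA = (1.066 − 1.011)/(1.066 − 1)·100 = 83.3333
RA = 83.3333·0.8192

68.2667 %


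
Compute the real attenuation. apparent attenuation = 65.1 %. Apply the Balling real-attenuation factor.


RA = AA · 0.8192
RA = 65.1 · 0.8192

53.3299 %


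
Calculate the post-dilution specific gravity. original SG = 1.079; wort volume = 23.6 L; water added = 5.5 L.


SG_new = 1 + (SG_old − 1)·V_old/(V_old + V_water)
pts = (1.079 − 1)·1000·23.6/(23.6 + 5.5) = 64.0687
SG_new = 1 + 64.0687/1000

1.0641


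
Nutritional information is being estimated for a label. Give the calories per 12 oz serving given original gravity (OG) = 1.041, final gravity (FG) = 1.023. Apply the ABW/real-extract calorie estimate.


ABW = (OG−FG)·131.25·0.79/FG;  °P = 259 − 259/SG (for OG→OE and FG→AE);  RE = 0.1808·OE + 0.8192·AE;  Cal = (6.9·ABW + 4·(RE−0.1))·FG·3.55
ABW = (1.041 − 1.023)·131.25·0.79/1.023 = 1.8244
OE = 259 − 259/1.041 = 10.2008 °P
AE = 259 − 259/1.023 = 5.8231 °P
RE = 0.1808·10.2008 + 0.8192·5.8231 = 6.6146 °P
Cal = (6.9·1.8244 + 4·(6.6146−0.1))·1.023·3.55

140.3512 kcal


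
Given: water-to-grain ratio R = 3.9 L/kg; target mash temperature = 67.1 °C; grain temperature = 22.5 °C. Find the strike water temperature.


T_strike = (0.41/R)·(T_mash − T_grain) + T_mash
T_strike = (0.41/3.9)·(67.1 − 22.5) + 67.1

71.7887 °C


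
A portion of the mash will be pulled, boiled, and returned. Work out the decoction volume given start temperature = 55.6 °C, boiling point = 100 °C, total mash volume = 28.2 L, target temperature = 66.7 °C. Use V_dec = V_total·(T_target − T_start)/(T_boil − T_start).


V_dec = 28.2·(66.7 − 55.6)/(100 − 55.6)

7.0500 L


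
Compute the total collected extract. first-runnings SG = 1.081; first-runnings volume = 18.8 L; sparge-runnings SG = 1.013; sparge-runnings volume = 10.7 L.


total = Σ (SG_i − 1)·1000·V_i
first = (1.081 − 1)·1000·18.8 = 1522.8000
sparge = (1.013 − 1)·1000·10.7 = 139.1000
total = 1522.8000 + 139.1000

1661.9000 gravity·L


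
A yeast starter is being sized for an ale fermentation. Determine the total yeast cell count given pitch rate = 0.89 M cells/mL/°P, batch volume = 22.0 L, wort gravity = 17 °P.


cells (billions) = rate · V_L · °P
cells = 0.89 · 22.0 · 17

332.8600 billion cells


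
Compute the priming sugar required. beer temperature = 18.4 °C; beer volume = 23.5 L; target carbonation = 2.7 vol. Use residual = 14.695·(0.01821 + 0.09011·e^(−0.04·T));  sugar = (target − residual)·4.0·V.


residual = 14.695·(0.01821 + 0.09011·e^(−0.04·18.4)) = 0.9019
sugar = (2.7 − 0.9019)·4.0·23.5

169.0208 g
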